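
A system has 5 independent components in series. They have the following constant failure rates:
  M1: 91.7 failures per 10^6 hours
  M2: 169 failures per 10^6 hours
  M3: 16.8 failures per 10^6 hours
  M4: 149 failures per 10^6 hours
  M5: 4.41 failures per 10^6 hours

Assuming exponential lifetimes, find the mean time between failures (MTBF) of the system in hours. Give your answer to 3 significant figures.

2320

Series of exponential components: λ_sys = Σ λ_i
λ_sys = 0.0000917 + 0.000169 + 0.0000168 + 0.000149 + 0.00000441 = 4.3091e-04 /h
MTBF = 1 / λ_sys = 2320 h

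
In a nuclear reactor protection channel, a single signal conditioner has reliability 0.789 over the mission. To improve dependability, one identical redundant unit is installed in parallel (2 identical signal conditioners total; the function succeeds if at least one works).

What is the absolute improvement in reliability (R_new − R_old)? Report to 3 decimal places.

R_before = 0.789
R_after = 1 − (1 − 0.789)^2 = 0.955
ΔR = 0.955 − 0.789 = 0.166

0.166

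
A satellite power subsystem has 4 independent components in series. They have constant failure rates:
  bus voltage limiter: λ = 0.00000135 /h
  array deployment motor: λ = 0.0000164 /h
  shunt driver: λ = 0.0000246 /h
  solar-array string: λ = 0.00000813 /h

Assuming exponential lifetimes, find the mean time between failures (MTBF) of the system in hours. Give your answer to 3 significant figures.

19800

Series of exponential components: λ_sys = Σ λ_i
λ_sys = 0.00000135 + 0.0000164 + 0.0000246 + 0.00000813 = 5.0480e-05 /h
MTBF = 1 / λ_sys = 19800 h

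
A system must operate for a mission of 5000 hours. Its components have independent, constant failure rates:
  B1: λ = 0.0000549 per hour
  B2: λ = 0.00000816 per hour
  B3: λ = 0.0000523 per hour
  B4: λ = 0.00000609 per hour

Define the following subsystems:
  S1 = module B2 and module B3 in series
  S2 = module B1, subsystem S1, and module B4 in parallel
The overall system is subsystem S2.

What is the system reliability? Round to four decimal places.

0.9981

R(B1) = exp(−0.0000549 × 5000) = 0.759952
R(B2) = exp(−0.00000816 × 5000) = 0.960021
R(B3) = exp(−0.0000523 × 5000) = 0.769896
R(B4) = exp(−0.00000609 × 5000) = 0.970009
Series (B2 and B3): 0.960021 × 0.769896 = 0.739116
Parallel (B1, [0.739116], and B4): 1 − (1 − 0.759952)(1 − 0.739116)(1 − 0.970009) = 0.9981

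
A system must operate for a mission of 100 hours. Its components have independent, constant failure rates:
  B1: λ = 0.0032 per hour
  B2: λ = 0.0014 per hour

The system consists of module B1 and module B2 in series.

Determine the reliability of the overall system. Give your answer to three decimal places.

R(B1) = exp(−0.0032 × 100) = 0.72615
R(B2) = exp(−0.0014 × 100) = 0.86936
Series (B1 and B2): 0.72615 × 0.86936 = 0.631

0.631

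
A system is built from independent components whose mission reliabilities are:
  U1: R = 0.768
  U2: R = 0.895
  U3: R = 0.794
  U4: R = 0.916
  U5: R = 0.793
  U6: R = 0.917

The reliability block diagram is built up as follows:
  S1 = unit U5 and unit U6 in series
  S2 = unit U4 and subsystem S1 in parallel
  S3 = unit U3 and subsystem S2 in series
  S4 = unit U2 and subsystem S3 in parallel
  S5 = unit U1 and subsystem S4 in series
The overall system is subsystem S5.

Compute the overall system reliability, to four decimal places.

Series (U5 and U6): 0.793000 × 0.917000 = 0.727181
Parallel (U4 and [0.727181]): 1 − (1 − 0.916000)(1 − 0.727181) = 0.977083
Series (U3 and [0.977083]): 0.794000 × 0.977083 = 0.775804
Parallel (U2 and [0.775804]): 1 − (1 − 0.895000)(1 − 0.775804) = 0.976459
Series (U1 and [0.976459]): 0.768000 × 0.976459 = 0.7499

0.7499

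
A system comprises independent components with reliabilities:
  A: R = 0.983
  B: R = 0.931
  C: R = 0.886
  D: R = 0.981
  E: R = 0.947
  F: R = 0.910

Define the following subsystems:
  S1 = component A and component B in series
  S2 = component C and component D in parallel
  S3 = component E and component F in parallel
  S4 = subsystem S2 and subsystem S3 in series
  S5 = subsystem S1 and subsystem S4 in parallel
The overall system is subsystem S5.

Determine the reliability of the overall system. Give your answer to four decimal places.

Series (A and B): 0.983000 × 0.931000 = 0.915173
Parallel (C and D): 1 − (1 − 0.886000)(1 − 0.981000) = 0.997834
Parallel (E and F): 1 − (1 − 0.947000)(1 − 0.910000) = 0.995230
Series ([0.997834] and [0.995230]): 0.997834 × 0.995230 = 0.993074
Parallel ([0.915173] and [0.993074]): 1 − (1 − 0.915173)(1 − 0.993074) = 0.9994

0.9994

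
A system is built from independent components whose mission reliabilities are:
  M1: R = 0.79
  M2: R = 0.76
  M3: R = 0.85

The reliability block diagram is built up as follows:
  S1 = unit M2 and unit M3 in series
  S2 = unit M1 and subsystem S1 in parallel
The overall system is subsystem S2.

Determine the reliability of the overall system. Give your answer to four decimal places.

0.9257

Series (M2 and M3): 0.760000 × 0.850000 = 0.646000
Parallel (M1 and [0.646000]): 1 − (1 − 0.790000)(1 − 0.646000) = 0.9257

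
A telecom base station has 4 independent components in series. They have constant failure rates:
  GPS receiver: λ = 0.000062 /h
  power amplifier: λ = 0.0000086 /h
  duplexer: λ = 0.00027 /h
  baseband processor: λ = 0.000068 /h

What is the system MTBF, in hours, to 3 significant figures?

Series of exponential components: λ_sys = Σ λ_i
λ_sys = 0.000062 + 0.0000086 + 0.00027 + 0.000068 = 4.0860e-04 /h
MTBF = 1 / λ_sys = 2450 h

2450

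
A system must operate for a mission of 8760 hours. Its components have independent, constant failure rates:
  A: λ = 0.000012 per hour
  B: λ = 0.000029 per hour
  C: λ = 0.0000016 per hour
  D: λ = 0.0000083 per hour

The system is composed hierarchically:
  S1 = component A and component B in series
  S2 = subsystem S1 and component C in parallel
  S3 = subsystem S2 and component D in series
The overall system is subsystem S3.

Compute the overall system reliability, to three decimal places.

R(A) = exp(−0.000012 × 8760) = 0.90022
R(B) = exp(−0.000029 × 8760) = 0.77566
R(C) = exp(−0.0000016 × 8760) = 0.98608
R(D) = exp(−0.0000083 × 8760) = 0.92987
Series (A and B): 0.90022 × 0.77566 = 0.69826
Parallel ([0.69826] and C): 1 − (1 − 0.69826)(1 − 0.98608) = 0.99580
Series ([0.99580] and D): 0.99580 × 0.92987 = 0.926

0.926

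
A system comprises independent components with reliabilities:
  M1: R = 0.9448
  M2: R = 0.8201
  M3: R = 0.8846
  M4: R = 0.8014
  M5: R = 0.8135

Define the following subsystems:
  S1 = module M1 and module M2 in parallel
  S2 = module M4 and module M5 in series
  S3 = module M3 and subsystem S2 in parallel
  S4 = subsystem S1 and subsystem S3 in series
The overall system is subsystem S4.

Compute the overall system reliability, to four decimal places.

0.9503

Parallel (M1 and M2): 1 − (1 − 0.944800)(1 − 0.820100) = 0.990070
Series (M4 and M5): 0.801400 × 0.813500 = 0.651939
Parallel (M3 and [0.651939]): 1 − (1 − 0.884600)(1 − 0.651939) = 0.959834
Series ([0.990070] and [0.959834]): 0.990070 × 0.959834 = 0.9503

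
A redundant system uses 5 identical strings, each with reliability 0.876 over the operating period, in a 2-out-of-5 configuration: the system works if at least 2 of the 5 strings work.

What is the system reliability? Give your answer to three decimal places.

R = Σ_{i=2}^{5} C(5,i) p^i (1−p)^{5−i} with p = 0.876
C(5,2)·0.876^2·0.124^3 = 0.01463
C(5,3)·0.876^3·0.124^2 = 0.10336
C(5,4)·0.876^4·0.124^1 = 0.36510
C(5,5)·0.876^5·0.124^0 = 0.51585
Sum = 0.999

0.999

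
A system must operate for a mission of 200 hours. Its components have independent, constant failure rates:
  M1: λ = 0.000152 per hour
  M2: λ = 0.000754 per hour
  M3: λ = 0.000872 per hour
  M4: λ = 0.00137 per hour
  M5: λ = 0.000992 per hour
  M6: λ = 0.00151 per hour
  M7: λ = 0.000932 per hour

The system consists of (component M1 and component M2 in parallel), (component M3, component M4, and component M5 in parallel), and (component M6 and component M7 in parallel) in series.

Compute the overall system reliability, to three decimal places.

0.945

R(M1) = exp(−0.000152 × 200) = 0.97006
R(M2) = exp(−0.000754 × 200) = 0.86002
R(M3) = exp(−0.000872 × 200) = 0.83996
R(M4) = exp(−0.00137 × 200) = 0.76033
R(M5) = exp(−0.000992 × 200) = 0.82004
R(M6) = exp(−0.00151 × 200) = 0.73934
R(M7) = exp(−0.000932 × 200) = 0.82994
Parallel (M1 and M2): 1 − (1 − 0.97006)(1 − 0.86002) = 0.99581
Parallel (M3, M4, and M5): 1 − (1 − 0.83996)(1 − 0.76033)(1 − 0.82004) = 0.99310
Parallel (M6 and M7): 1 − (1 − 0.73934)(1 − 0.82994) = 0.95567
Series ([0.99581], [0.99310], and [0.95567]): 0.99581 × 0.99310 × 0.95567 = 0.945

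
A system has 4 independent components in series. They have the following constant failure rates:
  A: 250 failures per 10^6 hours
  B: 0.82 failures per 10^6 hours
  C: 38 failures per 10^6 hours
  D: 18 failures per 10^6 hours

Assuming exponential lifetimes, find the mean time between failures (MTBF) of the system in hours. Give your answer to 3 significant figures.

3260

Series of exponential components: λ_sys = Σ λ_i
λ_sys = 0.00025 + 0.00000082 + 0.000038 + 0.000018 = 3.0682e-04 /h
MTBF = 1 / λ_sys = 3260 h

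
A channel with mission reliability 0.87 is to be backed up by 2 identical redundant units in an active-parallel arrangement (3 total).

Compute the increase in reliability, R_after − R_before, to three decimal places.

R_before = 0.87
R_after = 1 − (1 − 0.87)^3 = 0.998
ΔR = 0.998 − 0.87 = 0.128

0.128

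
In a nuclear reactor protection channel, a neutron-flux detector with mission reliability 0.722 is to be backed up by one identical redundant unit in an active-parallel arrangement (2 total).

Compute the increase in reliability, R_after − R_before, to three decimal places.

0.201

R_before = 0.722
R_after = 1 − (1 − 0.722)^2 = 0.923
ΔR = 0.923 − 0.722 = 0.201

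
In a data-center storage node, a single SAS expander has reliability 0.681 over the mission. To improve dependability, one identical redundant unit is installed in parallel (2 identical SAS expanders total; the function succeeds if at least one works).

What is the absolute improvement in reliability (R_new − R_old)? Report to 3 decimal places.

0.217

R_before = 0.681
R_after = 1 − (1 − 0.681)^2 = 0.898
ΔR = 0.898 − 0.681 = 0.217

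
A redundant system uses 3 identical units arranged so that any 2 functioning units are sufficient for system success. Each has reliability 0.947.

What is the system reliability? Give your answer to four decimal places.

R = Σ_{i=2}^{3} C(3,i) p^i (1−p)^{3−i} with p = 0.947
C(3,2)·0.947^2·0.053^1 = 0.142593
C(3,3)·0.947^3·0.053^0 = 0.849278
Sum = 0.9919

0.9919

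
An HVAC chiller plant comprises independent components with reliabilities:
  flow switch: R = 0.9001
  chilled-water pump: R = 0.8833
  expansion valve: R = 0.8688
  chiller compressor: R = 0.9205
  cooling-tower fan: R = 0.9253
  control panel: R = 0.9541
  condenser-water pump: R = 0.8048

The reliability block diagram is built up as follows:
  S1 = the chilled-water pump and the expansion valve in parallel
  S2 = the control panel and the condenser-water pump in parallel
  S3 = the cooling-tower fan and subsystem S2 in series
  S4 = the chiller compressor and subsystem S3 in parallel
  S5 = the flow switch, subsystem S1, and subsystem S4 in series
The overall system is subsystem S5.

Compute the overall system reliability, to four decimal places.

0.8805

Parallel (chilled-water pump and expansion valve): 1 − (1 − 0.883300)(1 − 0.868800) = 0.984689
Parallel (control panel and condenser-water pump): 1 − (1 − 0.954100)(1 − 0.804800) = 0.991040
Series (cooling-tower fan and [0.991040]): 0.925300 × 0.991040 = 0.917009
Parallel (chiller compressor and [0.917009]): 1 − (1 − 0.920500)(1 − 0.917009) = 0.993402
Series (flow switch, [0.984689], and [0.993402]): 0.900100 × 0.984689 × 0.993402 = 0.8805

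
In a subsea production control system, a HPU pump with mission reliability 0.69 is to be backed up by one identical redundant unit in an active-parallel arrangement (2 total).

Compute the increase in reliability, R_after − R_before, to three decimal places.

R_before = 0.69
R_after = 1 − (1 − 0.69)^2 = 0.904
ΔR = 0.904 − 0.69 = 0.214

0.214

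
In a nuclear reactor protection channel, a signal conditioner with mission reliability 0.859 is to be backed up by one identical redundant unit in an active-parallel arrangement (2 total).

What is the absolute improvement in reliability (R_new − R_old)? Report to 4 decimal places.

R_before = 0.859
R_after = 1 − (1 − 0.859)^2 = 0.9801
ΔR = 0.9801 − 0.859 = 0.1211

0.1211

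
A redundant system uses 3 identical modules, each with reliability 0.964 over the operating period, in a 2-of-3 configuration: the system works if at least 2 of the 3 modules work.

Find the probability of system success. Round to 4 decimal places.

R = Σ_{i=2}^{3} C(3,i) p^i (1−p)^{3−i} with p = 0.964
C(3,2)·0.964^2·0.036^1 = 0.100364
C(3,3)·0.964^3·0.036^0 = 0.895841
Sum = 0.9962

0.9962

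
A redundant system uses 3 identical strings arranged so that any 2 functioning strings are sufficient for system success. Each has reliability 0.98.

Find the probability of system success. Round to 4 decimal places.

0.9988

R = Σ_{i=2}^{3} C(3,i) p^i (1−p)^{3−i} with p = 0.98
C(3,2)·0.98^2·0.02^1 = 0.057624
C(3,3)·0.98^3·0.02^0 = 0.941192
Sum = 0.9988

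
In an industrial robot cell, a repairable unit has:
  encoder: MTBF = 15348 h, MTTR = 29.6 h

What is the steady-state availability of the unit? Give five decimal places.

0.99808

A(encoder) = MTBF/(MTBF+MTTR) = 15348/(15348+29.6) = 0.99808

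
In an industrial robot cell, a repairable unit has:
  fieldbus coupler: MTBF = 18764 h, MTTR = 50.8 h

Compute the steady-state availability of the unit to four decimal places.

A(fieldbus coupler) = MTBF/(MTBF+MTTR) = 18764/(18764+50.8) = 0.9973

0.9973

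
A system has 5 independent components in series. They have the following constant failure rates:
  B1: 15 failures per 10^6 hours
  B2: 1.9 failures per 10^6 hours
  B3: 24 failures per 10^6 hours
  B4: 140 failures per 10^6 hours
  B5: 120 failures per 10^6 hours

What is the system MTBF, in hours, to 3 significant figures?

Series of exponential components: λ_sys = Σ λ_i
λ_sys = 0.000015 + 0.0000019 + 0.000024 + 0.00014 + 0.00012 = 3.0090e-04 /h
MTBF = 1 / λ_sys = 3320 h

3320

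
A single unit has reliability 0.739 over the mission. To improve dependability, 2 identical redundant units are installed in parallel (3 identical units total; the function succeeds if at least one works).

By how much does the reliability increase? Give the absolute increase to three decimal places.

R_before = 0.739
R_after = 1 − (1 − 0.739)^3 = 0.982
ΔR = 0.982 − 0.739 = 0.243

0.243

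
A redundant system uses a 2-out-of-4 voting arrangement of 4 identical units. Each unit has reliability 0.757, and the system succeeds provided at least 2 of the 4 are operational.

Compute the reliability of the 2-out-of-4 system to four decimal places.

0.9531

R = Σ_{i=2}^{4} C(4,i) p^i (1−p)^{4−i} with p = 0.757
C(4,2)·0.757^2·0.243^2 = 0.203028
C(4,3)·0.757^3·0.243^1 = 0.421652
C(4,4)·0.757^4·0.243^0 = 0.328385
Sum = 0.9531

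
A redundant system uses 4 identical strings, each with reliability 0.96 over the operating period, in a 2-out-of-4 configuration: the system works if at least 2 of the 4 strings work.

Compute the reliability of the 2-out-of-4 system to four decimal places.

R = Σ_{i=2}^{4} C(4,i) p^i (1−p)^{4−i} with p = 0.96
C(4,2)·0.96^2·0.04^2 = 0.008847
C(4,3)·0.96^3·0.04^1 = 0.141558
C(4,4)·0.96^4·0.04^0 = 0.849347
Sum = 0.9998

0.9998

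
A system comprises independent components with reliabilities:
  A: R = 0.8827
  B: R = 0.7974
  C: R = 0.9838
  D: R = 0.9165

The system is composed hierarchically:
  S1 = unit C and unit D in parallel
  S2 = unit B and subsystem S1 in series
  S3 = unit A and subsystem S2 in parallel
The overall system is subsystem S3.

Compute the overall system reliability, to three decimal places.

0.976

Parallel (C and D): 1 − (1 − 0.98380)(1 − 0.91650) = 0.99865
Series (B and [0.99865]): 0.79740 × 0.99865 = 0.79632
Parallel (A and [0.79632]): 1 − (1 − 0.88270)(1 − 0.79632) = 0.976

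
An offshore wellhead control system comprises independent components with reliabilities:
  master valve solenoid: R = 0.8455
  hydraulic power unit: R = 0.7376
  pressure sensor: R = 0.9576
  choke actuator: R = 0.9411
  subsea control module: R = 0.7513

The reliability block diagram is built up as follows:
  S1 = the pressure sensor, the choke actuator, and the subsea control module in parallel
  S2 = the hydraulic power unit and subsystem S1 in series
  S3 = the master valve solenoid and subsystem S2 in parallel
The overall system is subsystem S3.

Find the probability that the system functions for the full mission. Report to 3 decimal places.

0.959

Parallel (pressure sensor, choke actuator, and subsea control module): 1 − (1 − 0.95760)(1 − 0.94110)(1 − 0.75130) = 0.99938
Series (hydraulic power unit and [0.99938]): 0.73760 × 0.99938 = 0.73714
Parallel (master valve solenoid and [0.73714]): 1 − (1 − 0.84550)(1 − 0.73714) = 0.959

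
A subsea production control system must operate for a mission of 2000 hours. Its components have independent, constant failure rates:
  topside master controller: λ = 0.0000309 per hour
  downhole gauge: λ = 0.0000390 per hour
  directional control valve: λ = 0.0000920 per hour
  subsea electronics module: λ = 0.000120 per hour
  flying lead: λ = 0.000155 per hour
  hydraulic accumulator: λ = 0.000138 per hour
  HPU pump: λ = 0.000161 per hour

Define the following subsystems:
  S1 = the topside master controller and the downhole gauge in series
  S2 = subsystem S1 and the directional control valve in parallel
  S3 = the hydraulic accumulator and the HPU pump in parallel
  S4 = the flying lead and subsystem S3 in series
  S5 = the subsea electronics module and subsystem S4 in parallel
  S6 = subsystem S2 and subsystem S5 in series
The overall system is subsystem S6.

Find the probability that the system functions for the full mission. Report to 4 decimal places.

0.9123

R(topside master controller) = exp(−0.0000309 × 2000) = 0.940071
R(downhole gauge) = exp(−0.0000390 × 2000) = 0.924964
R(directional control valve) = exp(−0.0000920 × 2000) = 0.831936
R(subsea electronics module) = exp(−0.000120 × 2000) = 0.786628
R(flying lead) = exp(−0.000155 × 2000) = 0.733447
R(hydraulic accumulator) = exp(−0.000138 × 2000) = 0.758813
R(HPU pump) = exp(−0.000161 × 2000) = 0.724698
Series (topside master controller and downhole gauge): 0.940071 × 0.924964 = 0.869532
Parallel ([0.869532] and directional control valve): 1 − (1 − 0.869532)(1 − 0.831936) = 0.978073
Parallel (hydraulic accumulator and HPU pump): 1 − (1 − 0.758813)(1 − 0.724698) = 0.933601
Series (flying lead and [0.933601]): 0.733447 × 0.933601 = 0.684747
Parallel (subsea electronics module and [0.684747]): 1 − (1 − 0.786628)(1 − 0.684747) = 0.932734
Series ([0.978073] and [0.932734]): 0.978073 × 0.932734 = 0.9123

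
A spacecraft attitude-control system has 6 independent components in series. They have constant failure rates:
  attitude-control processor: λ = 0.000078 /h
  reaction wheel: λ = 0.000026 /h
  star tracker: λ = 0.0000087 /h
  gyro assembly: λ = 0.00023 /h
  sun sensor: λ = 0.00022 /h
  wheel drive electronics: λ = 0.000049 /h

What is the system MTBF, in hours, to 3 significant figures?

1630

Series of exponential components: λ_sys = Σ λ_i
λ_sys = 0.000078 + 0.000026 + 0.0000087 + 0.00023 + 0.00022 + 0.000049 = 6.1170e-04 /h
MTBF = 1 / λ_sys = 1630 h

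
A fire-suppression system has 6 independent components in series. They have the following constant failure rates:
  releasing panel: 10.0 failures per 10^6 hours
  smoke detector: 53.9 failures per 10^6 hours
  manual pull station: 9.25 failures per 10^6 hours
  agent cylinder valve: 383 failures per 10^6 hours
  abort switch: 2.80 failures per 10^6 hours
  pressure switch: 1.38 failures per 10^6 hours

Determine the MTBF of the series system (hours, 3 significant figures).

2170

Series of exponential components: λ_sys = Σ λ_i
λ_sys = 0.0000100 + 0.0000539 + 0.00000925 + 0.000383 + 0.00000280 + 0.00000138 = 4.6033e-04 /h
MTBF = 1 / λ_sys = 2170 h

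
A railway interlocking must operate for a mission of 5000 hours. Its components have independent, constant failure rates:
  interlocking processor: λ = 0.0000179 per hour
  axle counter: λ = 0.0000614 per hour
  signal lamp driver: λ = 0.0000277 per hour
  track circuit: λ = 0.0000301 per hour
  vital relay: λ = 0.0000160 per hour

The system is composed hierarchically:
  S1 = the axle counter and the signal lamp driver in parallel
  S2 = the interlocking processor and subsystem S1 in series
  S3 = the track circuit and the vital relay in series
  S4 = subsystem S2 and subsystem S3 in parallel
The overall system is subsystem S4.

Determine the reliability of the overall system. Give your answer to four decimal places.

0.9759

R(interlocking processor) = exp(−0.0000179 × 5000) = 0.914388
R(axle counter) = exp(−0.0000614 × 5000) = 0.735651
R(signal lamp driver) = exp(−0.0000277 × 5000) = 0.870663
R(track circuit) = exp(−0.0000301 × 5000) = 0.860278
R(vital relay) = exp(−0.0000160 × 5000) = 0.923116
Parallel (axle counter and signal lamp driver): 1 − (1 − 0.735651)(1 − 0.870663) = 0.965810
Series (interlocking processor and [0.965810]): 0.914388 × 0.965810 = 0.883125
Series (track circuit and vital relay): 0.860278 × 0.923116 = 0.794136
Parallel ([0.883125] and [0.794136]): 1 − (1 − 0.883125)(1 − 0.794136) = 0.9759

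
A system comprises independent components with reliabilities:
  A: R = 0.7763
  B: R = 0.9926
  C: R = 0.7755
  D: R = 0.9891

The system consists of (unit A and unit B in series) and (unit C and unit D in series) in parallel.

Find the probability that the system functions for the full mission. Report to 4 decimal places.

Series (A and B): 0.776300 × 0.992600 = 0.770555
Series (C and D): 0.775500 × 0.989100 = 0.767047
Parallel ([0.770555] and [0.767047]): 1 − (1 − 0.770555)(1 − 0.767047) = 0.9466

0.9466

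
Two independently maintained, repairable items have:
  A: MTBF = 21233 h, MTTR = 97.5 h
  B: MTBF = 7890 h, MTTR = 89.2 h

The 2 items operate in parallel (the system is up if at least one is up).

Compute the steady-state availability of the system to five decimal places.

A(A) = MTBF/(MTBF+MTTR) = 21233/(21233+97.5) = 0.995429
A(B) = MTBF/(MTBF+MTTR) = 7890/(7890+89.2) = 0.988821
Parallel availability: 1 − (1 − 0.995429)(1 − 0.988821) = 0.99995

0.99995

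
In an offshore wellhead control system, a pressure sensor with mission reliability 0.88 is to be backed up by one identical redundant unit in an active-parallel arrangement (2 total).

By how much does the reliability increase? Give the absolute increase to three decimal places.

0.106

R_before = 0.88
R_after = 1 − (1 − 0.88)^2 = 0.986
ΔR = 0.986 − 0.88 = 0.106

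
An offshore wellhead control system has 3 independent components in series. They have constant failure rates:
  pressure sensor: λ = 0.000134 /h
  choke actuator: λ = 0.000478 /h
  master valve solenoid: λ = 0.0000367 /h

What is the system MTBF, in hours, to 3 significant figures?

Series of exponential components: λ_sys = Σ λ_i
λ_sys = 0.000134 + 0.000478 + 0.0000367 = 6.4870e-04 /h
MTBF = 1 / λ_sys = 1540 h

1540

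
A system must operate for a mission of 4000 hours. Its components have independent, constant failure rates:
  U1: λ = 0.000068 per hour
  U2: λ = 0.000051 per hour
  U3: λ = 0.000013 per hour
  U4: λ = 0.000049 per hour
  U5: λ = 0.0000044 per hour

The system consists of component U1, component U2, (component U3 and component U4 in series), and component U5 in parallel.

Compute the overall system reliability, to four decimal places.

R(U1) = exp(−0.000068 × 4000) = 0.761854
R(U2) = exp(−0.000051 × 4000) = 0.815462
R(U3) = exp(−0.000013 × 4000) = 0.949329
R(U4) = exp(−0.000049 × 4000) = 0.822012
R(U5) = exp(−0.0000044 × 4000) = 0.982554
Series (U3 and U4): 0.949329 × 0.822012 = 0.780360
Parallel (U1, U2, [0.780360], and U5): 1 − (1 − 0.761854)(1 − 0.815462)(1 − 0.780360)(1 − 0.982554) = 0.9998

0.9998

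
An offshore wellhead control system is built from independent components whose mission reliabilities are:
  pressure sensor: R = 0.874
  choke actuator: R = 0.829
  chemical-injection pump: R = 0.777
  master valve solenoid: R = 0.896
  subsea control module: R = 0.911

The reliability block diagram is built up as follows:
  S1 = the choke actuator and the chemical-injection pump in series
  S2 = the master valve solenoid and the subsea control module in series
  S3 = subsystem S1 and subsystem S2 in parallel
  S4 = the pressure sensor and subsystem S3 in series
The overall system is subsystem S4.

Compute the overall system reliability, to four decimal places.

Series (choke actuator and chemical-injection pump): 0.829000 × 0.777000 = 0.644133
Series (master valve solenoid and subsea control module): 0.896000 × 0.911000 = 0.816256
Parallel ([0.644133] and [0.816256]): 1 − (1 − 0.644133)(1 − 0.816256) = 0.934612
Series (pressure sensor and [0.934612]): 0.874000 × 0.934612 = 0.8169

0.8169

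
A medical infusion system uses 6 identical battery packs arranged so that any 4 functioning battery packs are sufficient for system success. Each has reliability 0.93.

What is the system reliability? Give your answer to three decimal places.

R = Σ_{i=4}^{6} C(6,i) p^i (1−p)^{6−i} with p = 0.93
C(6,4)·0.93^4·0.07^2 = 0.05498
C(6,5)·0.93^5·0.07^1 = 0.29219
C(6,6)·0.93^6·0.07^0 = 0.64699
Sum = 0.994

0.994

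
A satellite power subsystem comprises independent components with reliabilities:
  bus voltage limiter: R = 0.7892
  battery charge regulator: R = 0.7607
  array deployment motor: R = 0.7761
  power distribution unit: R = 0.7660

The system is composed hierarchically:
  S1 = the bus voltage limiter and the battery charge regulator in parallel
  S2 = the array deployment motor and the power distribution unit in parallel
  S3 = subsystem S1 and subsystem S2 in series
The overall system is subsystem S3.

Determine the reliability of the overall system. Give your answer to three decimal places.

0.900

Parallel (bus voltage limiter and battery charge regulator): 1 − (1 − 0.78920)(1 − 0.76070) = 0.94956
Parallel (array deployment motor and power distribution unit): 1 − (1 − 0.77610)(1 − 0.76600) = 0.94761
Series ([0.94956] and [0.94761]): 0.94956 × 0.94761 = 0.900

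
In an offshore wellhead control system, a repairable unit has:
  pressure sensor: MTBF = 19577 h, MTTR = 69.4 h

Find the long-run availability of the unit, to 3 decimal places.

A(pressure sensor) = MTBF/(MTBF+MTTR) = 19577/(19577+69.4) = 0.996

0.996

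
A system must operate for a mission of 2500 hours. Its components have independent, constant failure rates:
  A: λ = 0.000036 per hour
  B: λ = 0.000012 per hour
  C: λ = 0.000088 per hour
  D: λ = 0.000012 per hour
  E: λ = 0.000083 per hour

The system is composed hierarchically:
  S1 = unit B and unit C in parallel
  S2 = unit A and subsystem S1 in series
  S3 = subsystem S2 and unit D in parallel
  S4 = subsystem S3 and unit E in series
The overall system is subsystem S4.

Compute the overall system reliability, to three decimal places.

0.810

R(A) = exp(−0.000036 × 2500) = 0.91393
R(B) = exp(−0.000012 × 2500) = 0.97045
R(C) = exp(−0.000088 × 2500) = 0.80252
R(D) = exp(−0.000012 × 2500) = 0.97045
R(E) = exp(−0.000083 × 2500) = 0.81261
Parallel (B and C): 1 − (1 − 0.97045)(1 − 0.80252) = 0.99416
Series (A and [0.99416]): 0.91393 × 0.99416 = 0.90859
Parallel ([0.90859] and D): 1 − (1 − 0.90859)(1 − 0.97045) = 0.99730
Series ([0.99730] and E): 0.99730 × 0.81261 = 0.810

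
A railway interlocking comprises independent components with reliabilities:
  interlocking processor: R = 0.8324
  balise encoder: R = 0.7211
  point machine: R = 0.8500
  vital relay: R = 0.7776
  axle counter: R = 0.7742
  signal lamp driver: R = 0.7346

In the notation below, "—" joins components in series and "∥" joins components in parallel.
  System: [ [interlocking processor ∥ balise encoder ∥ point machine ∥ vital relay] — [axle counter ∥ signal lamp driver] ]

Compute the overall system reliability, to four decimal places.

Parallel (interlocking processor, balise encoder, point machine, and vital relay): 1 − (1 − 0.832400)(1 − 0.721100)(1 − 0.850000)(1 − 0.777600) = 0.998441
Parallel (axle counter and signal lamp driver): 1 − (1 − 0.774200)(1 − 0.734600) = 0.940073
Series ([0.998441] and [0.940073]): 0.998441 × 0.940073 = 0.9386

0.9386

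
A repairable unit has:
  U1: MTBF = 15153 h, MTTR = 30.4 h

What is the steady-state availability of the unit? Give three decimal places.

A(U1) = MTBF/(MTBF+MTTR) = 15153/(15153+30.4) = 0.998

0.998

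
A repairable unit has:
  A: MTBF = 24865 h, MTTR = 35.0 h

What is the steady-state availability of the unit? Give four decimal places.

A(A) = MTBF/(MTBF+MTTR) = 24865/(24865+35.0) = 0.9986

0.9986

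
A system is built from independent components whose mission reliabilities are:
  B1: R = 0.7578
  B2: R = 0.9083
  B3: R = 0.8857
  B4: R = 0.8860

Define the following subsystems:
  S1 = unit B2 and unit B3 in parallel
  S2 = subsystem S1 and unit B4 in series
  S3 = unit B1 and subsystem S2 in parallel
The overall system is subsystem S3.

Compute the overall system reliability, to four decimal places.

Parallel (B2 and B3): 1 − (1 − 0.908300)(1 − 0.885700) = 0.989519
Series ([0.989519] and B4): 0.989519 × 0.886000 = 0.876714
Parallel (B1 and [0.876714]): 1 − (1 − 0.757800)(1 − 0.876714) = 0.9701

0.9701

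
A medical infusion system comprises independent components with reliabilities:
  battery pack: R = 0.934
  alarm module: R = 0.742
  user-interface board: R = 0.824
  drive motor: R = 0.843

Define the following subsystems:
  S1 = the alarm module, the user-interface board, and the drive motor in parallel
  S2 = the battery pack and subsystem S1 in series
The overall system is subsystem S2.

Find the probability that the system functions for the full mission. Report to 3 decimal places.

Parallel (alarm module, user-interface board, and drive motor): 1 − (1 − 0.74200)(1 − 0.82400)(1 − 0.84300) = 0.99287
Series (battery pack and [0.99287]): 0.93400 × 0.99287 = 0.927

0.927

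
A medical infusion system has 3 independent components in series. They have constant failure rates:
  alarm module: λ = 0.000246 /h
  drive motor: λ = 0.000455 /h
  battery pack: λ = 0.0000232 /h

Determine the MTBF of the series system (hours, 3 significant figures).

1380

Series of exponential components: λ_sys = Σ λ_i
λ_sys = 0.000246 + 0.000455 + 0.0000232 = 7.2420e-04 /h
MTBF = 1 / λ_sys = 1380 h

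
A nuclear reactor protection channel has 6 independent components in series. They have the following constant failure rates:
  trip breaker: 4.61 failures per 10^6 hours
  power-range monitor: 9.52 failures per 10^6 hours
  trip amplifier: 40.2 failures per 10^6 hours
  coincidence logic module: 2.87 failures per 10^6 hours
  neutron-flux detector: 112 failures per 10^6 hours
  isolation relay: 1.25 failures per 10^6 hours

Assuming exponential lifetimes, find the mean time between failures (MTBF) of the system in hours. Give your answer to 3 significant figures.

5870

Series of exponential components: λ_sys = Σ λ_i
λ_sys = 0.00000461 + 0.00000952 + 0.0000402 + 0.00000287 + 0.000112 + 0.00000125 = 1.7045e-04 /h
MTBF = 1 / λ_sys = 5870 h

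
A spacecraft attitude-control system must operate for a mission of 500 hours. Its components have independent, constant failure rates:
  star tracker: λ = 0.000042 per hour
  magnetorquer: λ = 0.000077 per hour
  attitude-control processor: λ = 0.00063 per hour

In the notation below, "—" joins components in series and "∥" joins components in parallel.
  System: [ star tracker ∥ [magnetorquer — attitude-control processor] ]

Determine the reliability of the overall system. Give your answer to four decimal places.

0.9938

R(star tracker) = exp(−0.000042 × 500) = 0.979219
R(magnetorquer) = exp(−0.000077 × 500) = 0.962232
R(attitude-control processor) = exp(−0.00063 × 500) = 0.729789
Series (magnetorquer and attitude-control processor): 0.962232 × 0.729789 = 0.702226
Parallel (star tracker and [0.702226]): 1 − (1 − 0.979219)(1 − 0.702226) = 0.9938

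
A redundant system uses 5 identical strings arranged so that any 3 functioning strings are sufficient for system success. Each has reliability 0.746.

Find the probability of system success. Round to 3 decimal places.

0.892

R = Σ_{i=3}^{5} C(5,i) p^i (1−p)^{5−i} with p = 0.746
C(5,3)·0.746^3·0.254^2 = 0.26785
C(5,4)·0.746^4·0.254^1 = 0.39333
C(5,5)·0.746^5·0.254^0 = 0.23104
Sum = 0.892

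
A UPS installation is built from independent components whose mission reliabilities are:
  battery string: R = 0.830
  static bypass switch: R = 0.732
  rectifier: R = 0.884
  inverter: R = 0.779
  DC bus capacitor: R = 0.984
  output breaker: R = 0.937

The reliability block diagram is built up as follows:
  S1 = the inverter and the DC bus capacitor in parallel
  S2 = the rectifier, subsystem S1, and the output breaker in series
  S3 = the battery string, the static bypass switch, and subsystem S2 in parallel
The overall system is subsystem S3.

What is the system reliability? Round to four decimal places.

0.9920

Parallel (inverter and DC bus capacitor): 1 − (1 − 0.779000)(1 − 0.984000) = 0.996464
Series (rectifier, [0.996464], and output breaker): 0.884000 × 0.996464 × 0.937000 = 0.825379
Parallel (battery string, static bypass switch, and [0.825379]): 1 − (1 − 0.830000)(1 − 0.732000)(1 − 0.825379) = 0.9920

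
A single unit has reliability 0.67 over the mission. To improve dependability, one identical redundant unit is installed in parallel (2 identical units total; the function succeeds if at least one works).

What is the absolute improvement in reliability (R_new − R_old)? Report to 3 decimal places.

R_before = 0.67
R_after = 1 − (1 − 0.67)^2 = 0.891
ΔR = 0.891 − 0.67 = 0.221

0.221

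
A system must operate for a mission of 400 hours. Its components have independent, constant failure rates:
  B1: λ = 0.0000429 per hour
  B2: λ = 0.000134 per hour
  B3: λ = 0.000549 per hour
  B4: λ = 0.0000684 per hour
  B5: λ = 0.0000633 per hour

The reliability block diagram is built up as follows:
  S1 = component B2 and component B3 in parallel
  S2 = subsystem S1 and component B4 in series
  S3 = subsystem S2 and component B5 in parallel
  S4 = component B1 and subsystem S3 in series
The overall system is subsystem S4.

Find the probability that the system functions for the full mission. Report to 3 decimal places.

R(B1) = exp(−0.0000429 × 400) = 0.98299
R(B2) = exp(−0.000134 × 400) = 0.94781
R(B3) = exp(−0.000549 × 400) = 0.80284
R(B4) = exp(−0.0000684 × 400) = 0.97301
R(B5) = exp(−0.0000633 × 400) = 0.97500
Parallel (B2 and B3): 1 − (1 − 0.94781)(1 − 0.80284) = 0.98971
Series ([0.98971] and B4): 0.98971 × 0.97301 = 0.96300
Parallel ([0.96300] and B5): 1 − (1 − 0.96300)(1 − 0.97500) = 0.99908
Series (B1 and [0.99908]): 0.98299 × 0.99908 = 0.982

0.982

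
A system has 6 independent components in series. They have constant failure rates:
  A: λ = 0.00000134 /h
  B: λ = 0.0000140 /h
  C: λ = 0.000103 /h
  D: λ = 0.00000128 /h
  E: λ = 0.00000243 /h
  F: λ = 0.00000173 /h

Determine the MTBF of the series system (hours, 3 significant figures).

Series of exponential components: λ_sys = Σ λ_i
λ_sys = 0.00000134 + 0.0000140 + 0.000103 + 0.00000128 + 0.00000243 + 0.00000173 = 1.2378e-04 /h
MTBF = 1 / λ_sys = 8080 h

8080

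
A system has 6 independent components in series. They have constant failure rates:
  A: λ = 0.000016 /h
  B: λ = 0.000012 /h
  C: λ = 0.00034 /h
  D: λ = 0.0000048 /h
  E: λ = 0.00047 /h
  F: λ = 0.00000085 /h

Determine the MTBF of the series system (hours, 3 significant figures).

Series of exponential components: λ_sys = Σ λ_i
λ_sys = 0.000016 + 0.000012 + 0.00034 + 0.0000048 + 0.00047 + 0.00000085 = 8.4365e-04 /h
MTBF = 1 / λ_sys = 1190 h

1190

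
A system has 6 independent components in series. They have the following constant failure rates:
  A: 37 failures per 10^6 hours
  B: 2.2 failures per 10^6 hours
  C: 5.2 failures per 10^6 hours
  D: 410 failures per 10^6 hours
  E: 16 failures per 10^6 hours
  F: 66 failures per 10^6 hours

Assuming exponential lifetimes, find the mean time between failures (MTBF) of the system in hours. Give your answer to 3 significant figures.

Series of exponential components: λ_sys = Σ λ_i
λ_sys = 0.000037 + 0.0000022 + 0.0000052 + 0.00041 + 0.000016 + 0.000066 = 5.3640e-04 /h
MTBF = 1 / λ_sys = 1860 h

1860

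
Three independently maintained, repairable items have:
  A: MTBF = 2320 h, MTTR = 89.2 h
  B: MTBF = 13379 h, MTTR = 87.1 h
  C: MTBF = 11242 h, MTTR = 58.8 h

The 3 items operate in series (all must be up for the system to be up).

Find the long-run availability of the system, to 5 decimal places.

0.95177

A(A) = MTBF/(MTBF+MTTR) = 2320/(2320+89.2) = 0.962975
A(B) = MTBF/(MTBF+MTTR) = 13379/(13379+87.1) = 0.993532
A(C) = MTBF/(MTBF+MTTR) = 11242/(11242+58.8) = 0.994797
Series availability: 0.962975 × 0.993532 × 0.994797 = 0.95177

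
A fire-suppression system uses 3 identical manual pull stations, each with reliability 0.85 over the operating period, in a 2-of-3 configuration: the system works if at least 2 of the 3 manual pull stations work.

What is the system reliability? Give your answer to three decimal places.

0.939

R = Σ_{i=2}^{3} C(3,i) p^i (1−p)^{3−i} with p = 0.85
C(3,2)·0.85^2·0.15^1 = 0.32513
C(3,3)·0.85^3·0.15^0 = 0.61413
Sum = 0.939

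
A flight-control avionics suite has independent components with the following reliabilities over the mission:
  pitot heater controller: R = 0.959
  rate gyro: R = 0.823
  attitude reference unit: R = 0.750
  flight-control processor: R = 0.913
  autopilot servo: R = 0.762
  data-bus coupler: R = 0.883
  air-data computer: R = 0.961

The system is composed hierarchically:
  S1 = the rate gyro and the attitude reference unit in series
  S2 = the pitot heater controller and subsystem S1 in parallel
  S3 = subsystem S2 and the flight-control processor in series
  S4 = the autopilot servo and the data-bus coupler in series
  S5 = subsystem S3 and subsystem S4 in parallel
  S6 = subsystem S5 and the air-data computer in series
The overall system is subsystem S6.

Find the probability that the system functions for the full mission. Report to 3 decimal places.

Series (rate gyro and attitude reference unit): 0.82300 × 0.75000 = 0.61725
Parallel (pitot heater controller and [0.61725]): 1 − (1 − 0.95900)(1 − 0.61725) = 0.98431
Series ([0.98431] and flight-control processor): 0.98431 × 0.91300 = 0.89868
Series (autopilot servo and data-bus coupler): 0.76200 × 0.88300 = 0.67285
Parallel ([0.89868] and [0.67285]): 1 − (1 − 0.89868)(1 − 0.67285) = 0.96685
Series ([0.96685] and air-data computer): 0.96685 × 0.96100 = 0.929

0.929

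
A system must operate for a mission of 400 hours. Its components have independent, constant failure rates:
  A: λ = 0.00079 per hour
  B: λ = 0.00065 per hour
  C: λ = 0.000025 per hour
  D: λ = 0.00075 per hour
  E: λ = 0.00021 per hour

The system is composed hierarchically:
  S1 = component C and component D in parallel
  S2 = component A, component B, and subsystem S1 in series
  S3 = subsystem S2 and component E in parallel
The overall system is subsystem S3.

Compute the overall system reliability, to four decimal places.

R(A) = exp(−0.00079 × 400) = 0.729059
R(B) = exp(−0.00065 × 400) = 0.771052
R(C) = exp(−0.000025 × 400) = 0.990050
R(D) = exp(−0.00075 × 400) = 0.740818
R(E) = exp(−0.00021 × 400) = 0.919431
Parallel (C and D): 1 − (1 − 0.990050)(1 − 0.740818) = 0.997421
Series (A, B, and [0.997421]): 0.729059 × 0.771052 × 0.997421 = 0.560693
Parallel ([0.560693] and E): 1 − (1 − 0.560693)(1 − 0.919431) = 0.9646

0.9646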